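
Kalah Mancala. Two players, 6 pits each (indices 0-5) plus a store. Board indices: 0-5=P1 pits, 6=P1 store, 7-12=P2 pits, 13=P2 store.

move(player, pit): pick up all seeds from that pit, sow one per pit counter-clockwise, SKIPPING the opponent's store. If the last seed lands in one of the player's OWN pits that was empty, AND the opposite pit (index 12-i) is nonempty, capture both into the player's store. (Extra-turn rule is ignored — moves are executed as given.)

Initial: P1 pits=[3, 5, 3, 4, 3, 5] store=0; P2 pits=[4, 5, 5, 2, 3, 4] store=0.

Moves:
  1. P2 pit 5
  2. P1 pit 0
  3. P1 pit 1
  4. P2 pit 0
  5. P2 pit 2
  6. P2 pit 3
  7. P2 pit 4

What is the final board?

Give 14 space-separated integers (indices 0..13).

Move 1: P2 pit5 -> P1=[4,6,4,4,3,5](0) P2=[4,5,5,2,3,0](1)
Move 2: P1 pit0 -> P1=[0,7,5,5,4,5](0) P2=[4,5,5,2,3,0](1)
Move 3: P1 pit1 -> P1=[0,0,6,6,5,6](1) P2=[5,6,5,2,3,0](1)
Move 4: P2 pit0 -> P1=[0,0,6,6,5,6](1) P2=[0,7,6,3,4,1](1)
Move 5: P2 pit2 -> P1=[1,1,6,6,5,6](1) P2=[0,7,0,4,5,2](2)
Move 6: P2 pit3 -> P1=[2,1,6,6,5,6](1) P2=[0,7,0,0,6,3](3)
Move 7: P2 pit4 -> P1=[3,2,7,7,5,6](1) P2=[0,7,0,0,0,4](4)

Answer: 3 2 7 7 5 6 1 0 7 0 0 0 4 4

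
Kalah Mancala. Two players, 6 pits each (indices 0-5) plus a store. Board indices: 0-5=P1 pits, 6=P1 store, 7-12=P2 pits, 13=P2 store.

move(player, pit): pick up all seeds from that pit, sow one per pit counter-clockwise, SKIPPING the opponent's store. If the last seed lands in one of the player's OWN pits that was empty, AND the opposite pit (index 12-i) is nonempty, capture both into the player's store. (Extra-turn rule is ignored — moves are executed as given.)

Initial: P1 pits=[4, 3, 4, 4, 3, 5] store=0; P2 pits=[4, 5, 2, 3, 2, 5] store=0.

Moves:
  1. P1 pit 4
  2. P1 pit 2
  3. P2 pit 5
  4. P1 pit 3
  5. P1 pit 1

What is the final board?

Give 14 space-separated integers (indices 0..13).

Move 1: P1 pit4 -> P1=[4,3,4,4,0,6](1) P2=[5,5,2,3,2,5](0)
Move 2: P1 pit2 -> P1=[4,3,0,5,1,7](2) P2=[5,5,2,3,2,5](0)
Move 3: P2 pit5 -> P1=[5,4,1,6,1,7](2) P2=[5,5,2,3,2,0](1)
Move 4: P1 pit3 -> P1=[5,4,1,0,2,8](3) P2=[6,6,3,3,2,0](1)
Move 5: P1 pit1 -> P1=[5,0,2,1,3,9](3) P2=[6,6,3,3,2,0](1)

Answer: 5 0 2 1 3 9 3 6 6 3 3 2 0 1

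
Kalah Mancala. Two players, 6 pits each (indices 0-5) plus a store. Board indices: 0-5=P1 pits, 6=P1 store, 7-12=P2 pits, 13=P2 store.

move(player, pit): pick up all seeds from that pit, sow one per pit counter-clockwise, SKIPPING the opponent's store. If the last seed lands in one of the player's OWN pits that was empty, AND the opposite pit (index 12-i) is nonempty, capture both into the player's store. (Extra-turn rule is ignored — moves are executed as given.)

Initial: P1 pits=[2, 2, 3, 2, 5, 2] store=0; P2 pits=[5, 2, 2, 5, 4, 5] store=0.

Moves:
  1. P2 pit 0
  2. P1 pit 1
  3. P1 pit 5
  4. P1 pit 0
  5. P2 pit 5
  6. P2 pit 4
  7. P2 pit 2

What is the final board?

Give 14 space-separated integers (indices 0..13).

Answer: 2 3 7 4 6 0 1 1 3 0 7 1 2 2

Derivation:
Move 1: P2 pit0 -> P1=[2,2,3,2,5,2](0) P2=[0,3,3,6,5,6](0)
Move 2: P1 pit1 -> P1=[2,0,4,3,5,2](0) P2=[0,3,3,6,5,6](0)
Move 3: P1 pit5 -> P1=[2,0,4,3,5,0](1) P2=[1,3,3,6,5,6](0)
Move 4: P1 pit0 -> P1=[0,1,5,3,5,0](1) P2=[1,3,3,6,5,6](0)
Move 5: P2 pit5 -> P1=[1,2,6,4,6,0](1) P2=[1,3,3,6,5,0](1)
Move 6: P2 pit4 -> P1=[2,3,7,4,6,0](1) P2=[1,3,3,6,0,1](2)
Move 7: P2 pit2 -> P1=[2,3,7,4,6,0](1) P2=[1,3,0,7,1,2](2)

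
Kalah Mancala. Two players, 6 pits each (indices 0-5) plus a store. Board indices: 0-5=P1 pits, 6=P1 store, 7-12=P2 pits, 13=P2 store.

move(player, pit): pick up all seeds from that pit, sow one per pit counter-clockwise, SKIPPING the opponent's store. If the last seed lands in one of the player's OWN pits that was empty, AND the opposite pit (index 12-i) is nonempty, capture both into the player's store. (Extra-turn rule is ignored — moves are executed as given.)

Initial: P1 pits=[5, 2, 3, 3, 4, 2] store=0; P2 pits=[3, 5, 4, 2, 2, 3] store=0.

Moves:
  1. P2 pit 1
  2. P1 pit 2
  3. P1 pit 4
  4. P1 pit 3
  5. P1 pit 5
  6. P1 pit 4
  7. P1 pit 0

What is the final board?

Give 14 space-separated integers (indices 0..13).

Move 1: P2 pit1 -> P1=[5,2,3,3,4,2](0) P2=[3,0,5,3,3,4](1)
Move 2: P1 pit2 -> P1=[5,2,0,4,5,3](0) P2=[3,0,5,3,3,4](1)
Move 3: P1 pit4 -> P1=[5,2,0,4,0,4](1) P2=[4,1,6,3,3,4](1)
Move 4: P1 pit3 -> P1=[5,2,0,0,1,5](2) P2=[5,1,6,3,3,4](1)
Move 5: P1 pit5 -> P1=[5,2,0,0,1,0](3) P2=[6,2,7,4,3,4](1)
Move 6: P1 pit4 -> P1=[5,2,0,0,0,0](10) P2=[0,2,7,4,3,4](1)
Move 7: P1 pit0 -> P1=[0,3,1,1,1,1](10) P2=[0,2,7,4,3,4](1)

Answer: 0 3 1 1 1 1 10 0 2 7 4 3 4 1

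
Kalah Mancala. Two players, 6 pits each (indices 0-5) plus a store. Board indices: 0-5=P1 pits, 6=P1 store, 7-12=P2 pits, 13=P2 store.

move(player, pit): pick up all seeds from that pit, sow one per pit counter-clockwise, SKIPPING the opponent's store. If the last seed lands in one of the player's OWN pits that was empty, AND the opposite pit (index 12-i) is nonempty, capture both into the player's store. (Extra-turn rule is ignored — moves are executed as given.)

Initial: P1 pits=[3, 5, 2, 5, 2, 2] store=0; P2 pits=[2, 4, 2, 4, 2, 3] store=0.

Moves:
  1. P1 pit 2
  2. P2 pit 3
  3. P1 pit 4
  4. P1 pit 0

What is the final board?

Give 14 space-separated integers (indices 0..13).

Answer: 0 6 1 7 0 3 6 3 0 2 0 3 4 1

Derivation:
Move 1: P1 pit2 -> P1=[3,5,0,6,3,2](0) P2=[2,4,2,4,2,3](0)
Move 2: P2 pit3 -> P1=[4,5,0,6,3,2](0) P2=[2,4,2,0,3,4](1)
Move 3: P1 pit4 -> P1=[4,5,0,6,0,3](1) P2=[3,4,2,0,3,4](1)
Move 4: P1 pit0 -> P1=[0,6,1,7,0,3](6) P2=[3,0,2,0,3,4](1)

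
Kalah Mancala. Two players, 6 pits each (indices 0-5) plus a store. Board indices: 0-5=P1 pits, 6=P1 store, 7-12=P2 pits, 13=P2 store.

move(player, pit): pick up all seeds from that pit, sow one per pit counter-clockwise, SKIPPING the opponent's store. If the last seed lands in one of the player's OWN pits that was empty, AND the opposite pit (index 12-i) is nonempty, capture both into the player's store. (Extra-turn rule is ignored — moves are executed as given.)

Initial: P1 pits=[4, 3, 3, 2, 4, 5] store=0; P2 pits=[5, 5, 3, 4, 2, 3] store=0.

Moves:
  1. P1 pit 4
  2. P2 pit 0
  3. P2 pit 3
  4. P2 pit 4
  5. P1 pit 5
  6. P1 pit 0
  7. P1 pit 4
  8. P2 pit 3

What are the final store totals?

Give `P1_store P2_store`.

Move 1: P1 pit4 -> P1=[4,3,3,2,0,6](1) P2=[6,6,3,4,2,3](0)
Move 2: P2 pit0 -> P1=[4,3,3,2,0,6](1) P2=[0,7,4,5,3,4](1)
Move 3: P2 pit3 -> P1=[5,4,3,2,0,6](1) P2=[0,7,4,0,4,5](2)
Move 4: P2 pit4 -> P1=[6,5,3,2,0,6](1) P2=[0,7,4,0,0,6](3)
Move 5: P1 pit5 -> P1=[6,5,3,2,0,0](2) P2=[1,8,5,1,1,6](3)
Move 6: P1 pit0 -> P1=[0,6,4,3,1,1](3) P2=[1,8,5,1,1,6](3)
Move 7: P1 pit4 -> P1=[0,6,4,3,0,2](3) P2=[1,8,5,1,1,6](3)
Move 8: P2 pit3 -> P1=[0,6,4,3,0,2](3) P2=[1,8,5,0,2,6](3)

Answer: 3 3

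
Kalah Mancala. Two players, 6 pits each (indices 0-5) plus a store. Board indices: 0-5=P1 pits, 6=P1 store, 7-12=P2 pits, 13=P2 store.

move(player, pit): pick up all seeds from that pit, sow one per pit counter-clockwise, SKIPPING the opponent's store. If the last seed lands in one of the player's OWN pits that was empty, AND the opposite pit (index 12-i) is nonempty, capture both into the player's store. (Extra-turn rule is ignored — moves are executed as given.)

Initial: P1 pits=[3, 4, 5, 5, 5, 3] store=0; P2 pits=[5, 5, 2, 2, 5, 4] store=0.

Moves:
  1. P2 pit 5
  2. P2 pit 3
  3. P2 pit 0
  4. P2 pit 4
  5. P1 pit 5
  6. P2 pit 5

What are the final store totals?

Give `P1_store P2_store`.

Move 1: P2 pit5 -> P1=[4,5,6,5,5,3](0) P2=[5,5,2,2,5,0](1)
Move 2: P2 pit3 -> P1=[0,5,6,5,5,3](0) P2=[5,5,2,0,6,0](6)
Move 3: P2 pit0 -> P1=[0,5,6,5,5,3](0) P2=[0,6,3,1,7,1](6)
Move 4: P2 pit4 -> P1=[1,6,7,6,6,3](0) P2=[0,6,3,1,0,2](7)
Move 5: P1 pit5 -> P1=[1,6,7,6,6,0](1) P2=[1,7,3,1,0,2](7)
Move 6: P2 pit5 -> P1=[2,6,7,6,6,0](1) P2=[1,7,3,1,0,0](8)

Answer: 1 8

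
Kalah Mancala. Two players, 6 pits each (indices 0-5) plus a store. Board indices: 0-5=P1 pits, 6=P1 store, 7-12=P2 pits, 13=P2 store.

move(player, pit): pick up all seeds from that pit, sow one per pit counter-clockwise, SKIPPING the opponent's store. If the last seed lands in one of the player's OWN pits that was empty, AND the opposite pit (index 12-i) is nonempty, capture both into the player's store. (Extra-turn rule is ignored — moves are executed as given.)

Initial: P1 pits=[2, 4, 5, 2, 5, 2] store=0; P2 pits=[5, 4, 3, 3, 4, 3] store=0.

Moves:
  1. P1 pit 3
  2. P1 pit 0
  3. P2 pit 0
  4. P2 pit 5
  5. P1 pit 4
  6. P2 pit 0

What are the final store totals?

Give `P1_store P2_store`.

Answer: 1 1

Derivation:
Move 1: P1 pit3 -> P1=[2,4,5,0,6,3](0) P2=[5,4,3,3,4,3](0)
Move 2: P1 pit0 -> P1=[0,5,6,0,6,3](0) P2=[5,4,3,3,4,3](0)
Move 3: P2 pit0 -> P1=[0,5,6,0,6,3](0) P2=[0,5,4,4,5,4](0)
Move 4: P2 pit5 -> P1=[1,6,7,0,6,3](0) P2=[0,5,4,4,5,0](1)
Move 5: P1 pit4 -> P1=[1,6,7,0,0,4](1) P2=[1,6,5,5,5,0](1)
Move 6: P2 pit0 -> P1=[1,6,7,0,0,4](1) P2=[0,7,5,5,5,0](1)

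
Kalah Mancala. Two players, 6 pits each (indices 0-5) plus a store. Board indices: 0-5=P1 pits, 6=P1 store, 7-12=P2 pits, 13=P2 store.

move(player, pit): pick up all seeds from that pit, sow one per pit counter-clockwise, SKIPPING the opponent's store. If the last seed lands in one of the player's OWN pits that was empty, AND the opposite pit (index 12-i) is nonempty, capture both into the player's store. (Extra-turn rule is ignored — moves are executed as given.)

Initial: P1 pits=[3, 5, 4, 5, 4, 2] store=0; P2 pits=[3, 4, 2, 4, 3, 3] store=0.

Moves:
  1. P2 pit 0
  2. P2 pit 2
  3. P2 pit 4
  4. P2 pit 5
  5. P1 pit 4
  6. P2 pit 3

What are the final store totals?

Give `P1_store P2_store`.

Move 1: P2 pit0 -> P1=[3,5,4,5,4,2](0) P2=[0,5,3,5,3,3](0)
Move 2: P2 pit2 -> P1=[3,5,4,5,4,2](0) P2=[0,5,0,6,4,4](0)
Move 3: P2 pit4 -> P1=[4,6,4,5,4,2](0) P2=[0,5,0,6,0,5](1)
Move 4: P2 pit5 -> P1=[5,7,5,6,4,2](0) P2=[0,5,0,6,0,0](2)
Move 5: P1 pit4 -> P1=[5,7,5,6,0,3](1) P2=[1,6,0,6,0,0](2)
Move 6: P2 pit3 -> P1=[6,8,6,6,0,3](1) P2=[1,6,0,0,1,1](3)

Answer: 1 3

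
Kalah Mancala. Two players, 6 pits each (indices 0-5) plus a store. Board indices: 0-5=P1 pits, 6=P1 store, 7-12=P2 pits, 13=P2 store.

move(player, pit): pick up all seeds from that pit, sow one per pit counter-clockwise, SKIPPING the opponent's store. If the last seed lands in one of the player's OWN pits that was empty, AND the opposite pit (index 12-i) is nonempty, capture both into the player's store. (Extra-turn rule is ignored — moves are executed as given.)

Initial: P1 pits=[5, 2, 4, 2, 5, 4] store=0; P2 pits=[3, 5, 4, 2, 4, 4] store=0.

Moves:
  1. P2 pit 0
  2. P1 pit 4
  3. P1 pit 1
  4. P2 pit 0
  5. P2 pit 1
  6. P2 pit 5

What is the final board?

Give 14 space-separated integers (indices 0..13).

Answer: 7 2 7 4 0 5 1 0 0 7 4 5 0 2

Derivation:
Move 1: P2 pit0 -> P1=[5,2,4,2,5,4](0) P2=[0,6,5,3,4,4](0)
Move 2: P1 pit4 -> P1=[5,2,4,2,0,5](1) P2=[1,7,6,3,4,4](0)
Move 3: P1 pit1 -> P1=[5,0,5,3,0,5](1) P2=[1,7,6,3,4,4](0)
Move 4: P2 pit0 -> P1=[5,0,5,3,0,5](1) P2=[0,8,6,3,4,4](0)
Move 5: P2 pit1 -> P1=[6,1,6,3,0,5](1) P2=[0,0,7,4,5,5](1)
Move 6: P2 pit5 -> P1=[7,2,7,4,0,5](1) P2=[0,0,7,4,5,0](2)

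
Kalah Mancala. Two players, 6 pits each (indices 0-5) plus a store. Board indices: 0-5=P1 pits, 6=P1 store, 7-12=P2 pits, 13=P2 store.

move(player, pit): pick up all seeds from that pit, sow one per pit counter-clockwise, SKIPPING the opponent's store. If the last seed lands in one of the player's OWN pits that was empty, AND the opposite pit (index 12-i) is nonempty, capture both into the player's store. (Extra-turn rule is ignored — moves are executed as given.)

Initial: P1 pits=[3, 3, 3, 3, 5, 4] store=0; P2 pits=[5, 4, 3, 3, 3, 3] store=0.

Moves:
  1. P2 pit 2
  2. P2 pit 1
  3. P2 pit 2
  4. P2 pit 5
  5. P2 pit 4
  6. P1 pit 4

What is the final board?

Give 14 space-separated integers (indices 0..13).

Move 1: P2 pit2 -> P1=[3,3,3,3,5,4](0) P2=[5,4,0,4,4,4](0)
Move 2: P2 pit1 -> P1=[3,3,3,3,5,4](0) P2=[5,0,1,5,5,5](0)
Move 3: P2 pit2 -> P1=[3,3,3,3,5,4](0) P2=[5,0,0,6,5,5](0)
Move 4: P2 pit5 -> P1=[4,4,4,4,5,4](0) P2=[5,0,0,6,5,0](1)
Move 5: P2 pit4 -> P1=[5,5,5,4,5,4](0) P2=[5,0,0,6,0,1](2)
Move 6: P1 pit4 -> P1=[5,5,5,4,0,5](1) P2=[6,1,1,6,0,1](2)

Answer: 5 5 5 4 0 5 1 6 1 1 6 0 1 2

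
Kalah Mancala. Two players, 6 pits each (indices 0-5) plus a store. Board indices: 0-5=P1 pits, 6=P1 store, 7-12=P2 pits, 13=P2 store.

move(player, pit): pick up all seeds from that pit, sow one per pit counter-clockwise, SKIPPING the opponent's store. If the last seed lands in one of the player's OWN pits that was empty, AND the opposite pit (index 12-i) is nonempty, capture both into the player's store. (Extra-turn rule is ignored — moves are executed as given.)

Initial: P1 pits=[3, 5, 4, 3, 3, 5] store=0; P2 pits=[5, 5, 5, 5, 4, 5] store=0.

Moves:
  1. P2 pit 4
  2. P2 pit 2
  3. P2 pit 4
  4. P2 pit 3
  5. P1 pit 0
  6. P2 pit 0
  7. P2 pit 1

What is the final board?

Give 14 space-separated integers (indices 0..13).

Move 1: P2 pit4 -> P1=[4,6,4,3,3,5](0) P2=[5,5,5,5,0,6](1)
Move 2: P2 pit2 -> P1=[5,6,4,3,3,5](0) P2=[5,5,0,6,1,7](2)
Move 3: P2 pit4 -> P1=[5,6,4,3,3,5](0) P2=[5,5,0,6,0,8](2)
Move 4: P2 pit3 -> P1=[6,7,5,3,3,5](0) P2=[5,5,0,0,1,9](3)
Move 5: P1 pit0 -> P1=[0,8,6,4,4,6](1) P2=[5,5,0,0,1,9](3)
Move 6: P2 pit0 -> P1=[0,8,6,4,4,6](1) P2=[0,6,1,1,2,10](3)
Move 7: P2 pit1 -> P1=[1,8,6,4,4,6](1) P2=[0,0,2,2,3,11](4)

Answer: 1 8 6 4 4 6 1 0 0 2 2 3 11 4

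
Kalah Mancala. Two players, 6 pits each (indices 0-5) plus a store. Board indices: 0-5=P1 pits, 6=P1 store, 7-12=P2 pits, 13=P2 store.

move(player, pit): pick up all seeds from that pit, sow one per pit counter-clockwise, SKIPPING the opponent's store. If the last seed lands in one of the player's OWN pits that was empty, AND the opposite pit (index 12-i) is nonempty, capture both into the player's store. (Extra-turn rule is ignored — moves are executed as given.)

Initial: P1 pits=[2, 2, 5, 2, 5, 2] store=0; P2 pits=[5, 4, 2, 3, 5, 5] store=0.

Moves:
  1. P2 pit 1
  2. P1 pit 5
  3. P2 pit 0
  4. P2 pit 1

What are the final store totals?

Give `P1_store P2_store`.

Answer: 1 1

Derivation:
Move 1: P2 pit1 -> P1=[2,2,5,2,5,2](0) P2=[5,0,3,4,6,6](0)
Move 2: P1 pit5 -> P1=[2,2,5,2,5,0](1) P2=[6,0,3,4,6,6](0)
Move 3: P2 pit0 -> P1=[2,2,5,2,5,0](1) P2=[0,1,4,5,7,7](1)
Move 4: P2 pit1 -> P1=[2,2,5,2,5,0](1) P2=[0,0,5,5,7,7](1)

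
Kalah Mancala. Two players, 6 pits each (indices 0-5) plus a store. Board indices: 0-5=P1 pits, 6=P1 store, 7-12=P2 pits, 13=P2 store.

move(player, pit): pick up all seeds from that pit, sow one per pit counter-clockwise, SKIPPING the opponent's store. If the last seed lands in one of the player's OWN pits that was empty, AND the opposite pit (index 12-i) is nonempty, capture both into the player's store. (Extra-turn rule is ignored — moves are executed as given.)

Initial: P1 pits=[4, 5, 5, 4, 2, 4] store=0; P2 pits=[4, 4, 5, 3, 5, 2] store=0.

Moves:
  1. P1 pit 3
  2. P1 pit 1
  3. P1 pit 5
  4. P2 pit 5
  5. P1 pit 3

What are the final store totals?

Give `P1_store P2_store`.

Answer: 3 1

Derivation:
Move 1: P1 pit3 -> P1=[4,5,5,0,3,5](1) P2=[5,4,5,3,5,2](0)
Move 2: P1 pit1 -> P1=[4,0,6,1,4,6](2) P2=[5,4,5,3,5,2](0)
Move 3: P1 pit5 -> P1=[4,0,6,1,4,0](3) P2=[6,5,6,4,6,2](0)
Move 4: P2 pit5 -> P1=[5,0,6,1,4,0](3) P2=[6,5,6,4,6,0](1)
Move 5: P1 pit3 -> P1=[5,0,6,0,5,0](3) P2=[6,5,6,4,6,0](1)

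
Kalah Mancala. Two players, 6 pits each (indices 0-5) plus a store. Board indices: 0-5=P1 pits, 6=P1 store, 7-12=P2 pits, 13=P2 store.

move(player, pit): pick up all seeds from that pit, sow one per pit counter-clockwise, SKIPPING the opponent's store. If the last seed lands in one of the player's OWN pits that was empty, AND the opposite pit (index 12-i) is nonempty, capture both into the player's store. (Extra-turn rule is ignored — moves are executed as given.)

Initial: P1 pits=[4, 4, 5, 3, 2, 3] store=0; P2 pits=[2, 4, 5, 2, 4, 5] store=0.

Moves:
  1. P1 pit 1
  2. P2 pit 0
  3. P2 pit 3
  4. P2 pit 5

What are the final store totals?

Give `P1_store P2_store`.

Answer: 0 1

Derivation:
Move 1: P1 pit1 -> P1=[4,0,6,4,3,4](0) P2=[2,4,5,2,4,5](0)
Move 2: P2 pit0 -> P1=[4,0,6,4,3,4](0) P2=[0,5,6,2,4,5](0)
Move 3: P2 pit3 -> P1=[4,0,6,4,3,4](0) P2=[0,5,6,0,5,6](0)
Move 4: P2 pit5 -> P1=[5,1,7,5,4,4](0) P2=[0,5,6,0,5,0](1)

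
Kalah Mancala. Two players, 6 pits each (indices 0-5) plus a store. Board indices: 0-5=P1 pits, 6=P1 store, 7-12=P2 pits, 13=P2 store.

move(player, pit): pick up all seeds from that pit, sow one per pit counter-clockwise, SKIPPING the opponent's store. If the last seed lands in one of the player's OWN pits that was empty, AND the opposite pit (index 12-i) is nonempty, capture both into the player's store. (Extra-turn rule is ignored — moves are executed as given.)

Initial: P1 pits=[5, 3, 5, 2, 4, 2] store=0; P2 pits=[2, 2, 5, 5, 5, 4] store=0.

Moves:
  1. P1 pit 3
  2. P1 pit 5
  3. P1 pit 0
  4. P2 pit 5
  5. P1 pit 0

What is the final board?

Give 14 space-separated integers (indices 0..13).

Move 1: P1 pit3 -> P1=[5,3,5,0,5,3](0) P2=[2,2,5,5,5,4](0)
Move 2: P1 pit5 -> P1=[5,3,5,0,5,0](1) P2=[3,3,5,5,5,4](0)
Move 3: P1 pit0 -> P1=[0,4,6,1,6,0](5) P2=[0,3,5,5,5,4](0)
Move 4: P2 pit5 -> P1=[1,5,7,1,6,0](5) P2=[0,3,5,5,5,0](1)
Move 5: P1 pit0 -> P1=[0,6,7,1,6,0](5) P2=[0,3,5,5,5,0](1)

Answer: 0 6 7 1 6 0 5 0 3 5 5 5 0 1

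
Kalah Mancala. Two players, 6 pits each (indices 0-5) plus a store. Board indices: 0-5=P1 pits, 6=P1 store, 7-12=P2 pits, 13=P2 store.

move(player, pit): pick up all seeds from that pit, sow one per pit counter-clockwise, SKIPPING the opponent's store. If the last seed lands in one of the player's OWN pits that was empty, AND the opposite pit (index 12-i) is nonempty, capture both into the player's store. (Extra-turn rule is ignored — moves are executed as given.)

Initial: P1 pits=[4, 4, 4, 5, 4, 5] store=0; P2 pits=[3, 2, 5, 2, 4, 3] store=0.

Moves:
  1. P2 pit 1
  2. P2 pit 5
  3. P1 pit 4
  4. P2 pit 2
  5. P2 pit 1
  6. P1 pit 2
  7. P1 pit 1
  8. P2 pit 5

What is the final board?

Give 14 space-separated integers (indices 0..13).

Move 1: P2 pit1 -> P1=[4,4,4,5,4,5](0) P2=[3,0,6,3,4,3](0)
Move 2: P2 pit5 -> P1=[5,5,4,5,4,5](0) P2=[3,0,6,3,4,0](1)
Move 3: P1 pit4 -> P1=[5,5,4,5,0,6](1) P2=[4,1,6,3,4,0](1)
Move 4: P2 pit2 -> P1=[6,6,4,5,0,6](1) P2=[4,1,0,4,5,1](2)
Move 5: P2 pit1 -> P1=[6,6,4,0,0,6](1) P2=[4,0,0,4,5,1](8)
Move 6: P1 pit2 -> P1=[6,6,0,1,1,7](2) P2=[4,0,0,4,5,1](8)
Move 7: P1 pit1 -> P1=[6,0,1,2,2,8](3) P2=[5,0,0,4,5,1](8)
Move 8: P2 pit5 -> P1=[6,0,1,2,2,8](3) P2=[5,0,0,4,5,0](9)

Answer: 6 0 1 2 2 8 3 5 0 0 4 5 0 9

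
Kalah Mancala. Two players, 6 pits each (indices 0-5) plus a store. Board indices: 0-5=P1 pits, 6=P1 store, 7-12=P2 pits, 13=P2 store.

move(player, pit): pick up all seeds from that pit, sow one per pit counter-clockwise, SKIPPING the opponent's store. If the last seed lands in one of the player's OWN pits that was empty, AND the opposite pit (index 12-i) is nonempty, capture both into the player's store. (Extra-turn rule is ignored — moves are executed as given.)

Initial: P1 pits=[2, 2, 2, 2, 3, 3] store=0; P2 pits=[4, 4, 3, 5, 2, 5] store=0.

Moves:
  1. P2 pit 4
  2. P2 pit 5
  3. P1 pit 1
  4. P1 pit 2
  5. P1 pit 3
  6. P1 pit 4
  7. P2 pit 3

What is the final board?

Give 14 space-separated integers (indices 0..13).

Answer: 4 1 1 0 0 6 3 6 6 4 0 2 1 3

Derivation:
Move 1: P2 pit4 -> P1=[2,2,2,2,3,3](0) P2=[4,4,3,5,0,6](1)
Move 2: P2 pit5 -> P1=[3,3,3,3,4,3](0) P2=[4,4,3,5,0,0](2)
Move 3: P1 pit1 -> P1=[3,0,4,4,5,3](0) P2=[4,4,3,5,0,0](2)
Move 4: P1 pit2 -> P1=[3,0,0,5,6,4](1) P2=[4,4,3,5,0,0](2)
Move 5: P1 pit3 -> P1=[3,0,0,0,7,5](2) P2=[5,5,3,5,0,0](2)
Move 6: P1 pit4 -> P1=[3,0,0,0,0,6](3) P2=[6,6,4,6,1,0](2)
Move 7: P2 pit3 -> P1=[4,1,1,0,0,6](3) P2=[6,6,4,0,2,1](3)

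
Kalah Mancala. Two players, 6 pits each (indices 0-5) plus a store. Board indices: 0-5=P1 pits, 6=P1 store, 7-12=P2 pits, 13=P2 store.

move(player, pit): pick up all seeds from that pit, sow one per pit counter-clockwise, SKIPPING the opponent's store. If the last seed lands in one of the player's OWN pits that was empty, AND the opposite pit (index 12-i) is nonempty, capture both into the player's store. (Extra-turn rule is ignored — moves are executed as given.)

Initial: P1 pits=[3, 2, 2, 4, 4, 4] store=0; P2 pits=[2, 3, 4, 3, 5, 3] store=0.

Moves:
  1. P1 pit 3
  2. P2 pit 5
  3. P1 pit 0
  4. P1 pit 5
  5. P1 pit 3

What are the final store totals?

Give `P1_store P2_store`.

Move 1: P1 pit3 -> P1=[3,2,2,0,5,5](1) P2=[3,3,4,3,5,3](0)
Move 2: P2 pit5 -> P1=[4,3,2,0,5,5](1) P2=[3,3,4,3,5,0](1)
Move 3: P1 pit0 -> P1=[0,4,3,1,6,5](1) P2=[3,3,4,3,5,0](1)
Move 4: P1 pit5 -> P1=[0,4,3,1,6,0](2) P2=[4,4,5,4,5,0](1)
Move 5: P1 pit3 -> P1=[0,4,3,0,7,0](2) P2=[4,4,5,4,5,0](1)

Answer: 2 1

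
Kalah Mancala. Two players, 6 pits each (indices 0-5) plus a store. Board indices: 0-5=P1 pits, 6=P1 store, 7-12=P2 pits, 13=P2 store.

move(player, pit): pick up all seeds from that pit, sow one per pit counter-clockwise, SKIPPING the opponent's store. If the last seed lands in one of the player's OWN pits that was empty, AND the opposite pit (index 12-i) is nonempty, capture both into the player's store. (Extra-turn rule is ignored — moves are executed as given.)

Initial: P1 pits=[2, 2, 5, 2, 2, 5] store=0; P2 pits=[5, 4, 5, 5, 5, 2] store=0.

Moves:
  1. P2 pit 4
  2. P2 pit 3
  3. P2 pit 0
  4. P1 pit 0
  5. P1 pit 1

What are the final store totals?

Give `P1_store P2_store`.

Move 1: P2 pit4 -> P1=[3,3,6,2,2,5](0) P2=[5,4,5,5,0,3](1)
Move 2: P2 pit3 -> P1=[4,4,6,2,2,5](0) P2=[5,4,5,0,1,4](2)
Move 3: P2 pit0 -> P1=[4,4,6,2,2,5](0) P2=[0,5,6,1,2,5](2)
Move 4: P1 pit0 -> P1=[0,5,7,3,3,5](0) P2=[0,5,6,1,2,5](2)
Move 5: P1 pit1 -> P1=[0,0,8,4,4,6](1) P2=[0,5,6,1,2,5](2)

Answer: 1 2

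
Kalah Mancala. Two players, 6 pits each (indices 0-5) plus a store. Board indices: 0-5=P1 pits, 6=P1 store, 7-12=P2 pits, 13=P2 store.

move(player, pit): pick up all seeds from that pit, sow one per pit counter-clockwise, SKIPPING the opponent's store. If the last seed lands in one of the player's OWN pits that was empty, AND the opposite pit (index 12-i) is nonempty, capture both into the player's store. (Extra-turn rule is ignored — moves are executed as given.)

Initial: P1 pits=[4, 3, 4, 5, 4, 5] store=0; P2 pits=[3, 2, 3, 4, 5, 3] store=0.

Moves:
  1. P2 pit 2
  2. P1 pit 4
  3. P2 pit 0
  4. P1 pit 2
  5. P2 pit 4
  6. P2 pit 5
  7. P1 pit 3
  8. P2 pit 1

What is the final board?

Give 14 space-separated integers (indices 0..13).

Move 1: P2 pit2 -> P1=[4,3,4,5,4,5](0) P2=[3,2,0,5,6,4](0)
Move 2: P1 pit4 -> P1=[4,3,4,5,0,6](1) P2=[4,3,0,5,6,4](0)
Move 3: P2 pit0 -> P1=[4,3,4,5,0,6](1) P2=[0,4,1,6,7,4](0)
Move 4: P1 pit2 -> P1=[4,3,0,6,1,7](2) P2=[0,4,1,6,7,4](0)
Move 5: P2 pit4 -> P1=[5,4,1,7,2,7](2) P2=[0,4,1,6,0,5](1)
Move 6: P2 pit5 -> P1=[6,5,2,8,2,7](2) P2=[0,4,1,6,0,0](2)
Move 7: P1 pit3 -> P1=[6,5,2,0,3,8](3) P2=[1,5,2,7,1,0](2)
Move 8: P2 pit1 -> P1=[6,5,2,0,3,8](3) P2=[1,0,3,8,2,1](3)

Answer: 6 5 2 0 3 8 3 1 0 3 8 2 1 3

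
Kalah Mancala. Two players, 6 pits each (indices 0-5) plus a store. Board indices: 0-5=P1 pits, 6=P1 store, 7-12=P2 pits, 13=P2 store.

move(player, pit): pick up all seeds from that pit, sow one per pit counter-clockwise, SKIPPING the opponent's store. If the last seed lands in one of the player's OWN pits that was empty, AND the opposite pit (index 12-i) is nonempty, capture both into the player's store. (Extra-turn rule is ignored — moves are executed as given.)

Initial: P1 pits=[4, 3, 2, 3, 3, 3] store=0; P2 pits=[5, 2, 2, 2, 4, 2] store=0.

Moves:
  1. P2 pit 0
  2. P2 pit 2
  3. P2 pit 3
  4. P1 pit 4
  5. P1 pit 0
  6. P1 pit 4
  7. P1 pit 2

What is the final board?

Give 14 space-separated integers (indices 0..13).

Answer: 0 4 0 5 1 7 1 1 3 0 0 7 5 1

Derivation:
Move 1: P2 pit0 -> P1=[4,3,2,3,3,3](0) P2=[0,3,3,3,5,3](0)
Move 2: P2 pit2 -> P1=[4,3,2,3,3,3](0) P2=[0,3,0,4,6,4](0)
Move 3: P2 pit3 -> P1=[5,3,2,3,3,3](0) P2=[0,3,0,0,7,5](1)
Move 4: P1 pit4 -> P1=[5,3,2,3,0,4](1) P2=[1,3,0,0,7,5](1)
Move 5: P1 pit0 -> P1=[0,4,3,4,1,5](1) P2=[1,3,0,0,7,5](1)
Move 6: P1 pit4 -> P1=[0,4,3,4,0,6](1) P2=[1,3,0,0,7,5](1)
Move 7: P1 pit2 -> P1=[0,4,0,5,1,7](1) P2=[1,3,0,0,7,5](1)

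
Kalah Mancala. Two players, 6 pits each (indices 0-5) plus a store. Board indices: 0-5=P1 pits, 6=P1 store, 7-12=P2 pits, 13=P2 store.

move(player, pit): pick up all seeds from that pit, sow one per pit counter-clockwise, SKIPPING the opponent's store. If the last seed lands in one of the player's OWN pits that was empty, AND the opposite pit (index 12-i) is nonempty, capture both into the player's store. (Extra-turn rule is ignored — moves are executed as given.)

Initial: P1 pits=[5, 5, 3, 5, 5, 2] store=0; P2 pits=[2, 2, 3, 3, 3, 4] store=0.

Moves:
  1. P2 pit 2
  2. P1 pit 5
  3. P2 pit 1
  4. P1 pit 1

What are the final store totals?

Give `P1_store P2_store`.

Answer: 2 0

Derivation:
Move 1: P2 pit2 -> P1=[5,5,3,5,5,2](0) P2=[2,2,0,4,4,5](0)
Move 2: P1 pit5 -> P1=[5,5,3,5,5,0](1) P2=[3,2,0,4,4,5](0)
Move 3: P2 pit1 -> P1=[5,5,3,5,5,0](1) P2=[3,0,1,5,4,5](0)
Move 4: P1 pit1 -> P1=[5,0,4,6,6,1](2) P2=[3,0,1,5,4,5](0)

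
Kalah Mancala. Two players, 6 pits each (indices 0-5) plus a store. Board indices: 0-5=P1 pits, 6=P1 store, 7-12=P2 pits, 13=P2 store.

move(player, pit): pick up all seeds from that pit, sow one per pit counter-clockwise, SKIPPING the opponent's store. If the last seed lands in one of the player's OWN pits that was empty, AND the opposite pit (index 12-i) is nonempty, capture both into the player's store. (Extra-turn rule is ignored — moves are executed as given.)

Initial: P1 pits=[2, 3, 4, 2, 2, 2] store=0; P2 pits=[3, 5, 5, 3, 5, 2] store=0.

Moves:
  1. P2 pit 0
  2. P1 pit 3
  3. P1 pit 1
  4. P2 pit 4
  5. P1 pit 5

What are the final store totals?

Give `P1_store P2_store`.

Move 1: P2 pit0 -> P1=[2,3,4,2,2,2](0) P2=[0,6,6,4,5,2](0)
Move 2: P1 pit3 -> P1=[2,3,4,0,3,3](0) P2=[0,6,6,4,5,2](0)
Move 3: P1 pit1 -> P1=[2,0,5,1,4,3](0) P2=[0,6,6,4,5,2](0)
Move 4: P2 pit4 -> P1=[3,1,6,1,4,3](0) P2=[0,6,6,4,0,3](1)
Move 5: P1 pit5 -> P1=[3,1,6,1,4,0](1) P2=[1,7,6,4,0,3](1)

Answer: 1 1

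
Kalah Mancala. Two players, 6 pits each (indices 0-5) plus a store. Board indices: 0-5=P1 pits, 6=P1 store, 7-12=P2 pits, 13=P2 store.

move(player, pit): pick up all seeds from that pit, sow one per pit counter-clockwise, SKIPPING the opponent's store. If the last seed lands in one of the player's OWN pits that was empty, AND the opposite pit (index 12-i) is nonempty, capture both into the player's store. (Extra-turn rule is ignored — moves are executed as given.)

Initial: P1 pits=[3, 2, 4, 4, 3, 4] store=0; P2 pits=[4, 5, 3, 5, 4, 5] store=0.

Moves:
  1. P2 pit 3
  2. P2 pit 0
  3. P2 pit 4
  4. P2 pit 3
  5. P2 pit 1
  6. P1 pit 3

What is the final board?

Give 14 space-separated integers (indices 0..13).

Answer: 6 0 5 0 4 5 1 1 1 5 1 1 8 8

Derivation:
Move 1: P2 pit3 -> P1=[4,3,4,4,3,4](0) P2=[4,5,3,0,5,6](1)
Move 2: P2 pit0 -> P1=[4,3,4,4,3,4](0) P2=[0,6,4,1,6,6](1)
Move 3: P2 pit4 -> P1=[5,4,5,5,3,4](0) P2=[0,6,4,1,0,7](2)
Move 4: P2 pit3 -> P1=[5,0,5,5,3,4](0) P2=[0,6,4,0,0,7](7)
Move 5: P2 pit1 -> P1=[6,0,5,5,3,4](0) P2=[0,0,5,1,1,8](8)
Move 6: P1 pit3 -> P1=[6,0,5,0,4,5](1) P2=[1,1,5,1,1,8](8)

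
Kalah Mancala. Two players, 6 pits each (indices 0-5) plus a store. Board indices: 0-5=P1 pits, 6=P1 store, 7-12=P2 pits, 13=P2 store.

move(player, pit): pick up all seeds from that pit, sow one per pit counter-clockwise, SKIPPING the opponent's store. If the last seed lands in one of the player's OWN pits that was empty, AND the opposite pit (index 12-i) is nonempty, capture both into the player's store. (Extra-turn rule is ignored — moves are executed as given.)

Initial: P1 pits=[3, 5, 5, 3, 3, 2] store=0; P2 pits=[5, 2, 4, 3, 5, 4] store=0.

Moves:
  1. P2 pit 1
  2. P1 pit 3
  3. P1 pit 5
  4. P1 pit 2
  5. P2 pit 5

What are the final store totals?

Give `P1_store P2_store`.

Answer: 3 1

Derivation:
Move 1: P2 pit1 -> P1=[3,5,5,3,3,2](0) P2=[5,0,5,4,5,4](0)
Move 2: P1 pit3 -> P1=[3,5,5,0,4,3](1) P2=[5,0,5,4,5,4](0)
Move 3: P1 pit5 -> P1=[3,5,5,0,4,0](2) P2=[6,1,5,4,5,4](0)
Move 4: P1 pit2 -> P1=[3,5,0,1,5,1](3) P2=[7,1,5,4,5,4](0)
Move 5: P2 pit5 -> P1=[4,6,1,1,5,1](3) P2=[7,1,5,4,5,0](1)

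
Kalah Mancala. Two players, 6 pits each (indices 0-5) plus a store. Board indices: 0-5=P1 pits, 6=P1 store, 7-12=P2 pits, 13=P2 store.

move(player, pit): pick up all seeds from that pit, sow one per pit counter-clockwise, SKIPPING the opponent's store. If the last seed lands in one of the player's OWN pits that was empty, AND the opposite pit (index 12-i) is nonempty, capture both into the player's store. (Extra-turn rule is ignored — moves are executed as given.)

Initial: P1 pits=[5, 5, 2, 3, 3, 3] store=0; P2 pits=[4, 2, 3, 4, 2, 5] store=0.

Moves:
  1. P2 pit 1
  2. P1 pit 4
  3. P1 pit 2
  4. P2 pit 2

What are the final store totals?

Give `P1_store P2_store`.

Answer: 1 1

Derivation:
Move 1: P2 pit1 -> P1=[5,5,2,3,3,3](0) P2=[4,0,4,5,2,5](0)
Move 2: P1 pit4 -> P1=[5,5,2,3,0,4](1) P2=[5,0,4,5,2,5](0)
Move 3: P1 pit2 -> P1=[5,5,0,4,1,4](1) P2=[5,0,4,5,2,5](0)
Move 4: P2 pit2 -> P1=[5,5,0,4,1,4](1) P2=[5,0,0,6,3,6](1)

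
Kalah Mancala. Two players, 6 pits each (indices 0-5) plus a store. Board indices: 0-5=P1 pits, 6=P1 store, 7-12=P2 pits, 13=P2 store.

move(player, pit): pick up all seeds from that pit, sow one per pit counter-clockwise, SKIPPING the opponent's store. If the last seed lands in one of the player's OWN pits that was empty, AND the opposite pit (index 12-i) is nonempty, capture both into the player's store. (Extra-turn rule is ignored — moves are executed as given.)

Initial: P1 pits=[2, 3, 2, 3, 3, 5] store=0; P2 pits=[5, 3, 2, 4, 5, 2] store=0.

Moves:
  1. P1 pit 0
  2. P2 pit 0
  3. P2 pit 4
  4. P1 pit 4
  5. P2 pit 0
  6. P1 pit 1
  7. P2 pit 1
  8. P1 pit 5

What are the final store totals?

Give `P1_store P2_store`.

Answer: 3 2

Derivation:
Move 1: P1 pit0 -> P1=[0,4,3,3,3,5](0) P2=[5,3,2,4,5,2](0)
Move 2: P2 pit0 -> P1=[0,4,3,3,3,5](0) P2=[0,4,3,5,6,3](0)
Move 3: P2 pit4 -> P1=[1,5,4,4,3,5](0) P2=[0,4,3,5,0,4](1)
Move 4: P1 pit4 -> P1=[1,5,4,4,0,6](1) P2=[1,4,3,5,0,4](1)
Move 5: P2 pit0 -> P1=[1,5,4,4,0,6](1) P2=[0,5,3,5,0,4](1)
Move 6: P1 pit1 -> P1=[1,0,5,5,1,7](2) P2=[0,5,3,5,0,4](1)
Move 7: P2 pit1 -> P1=[1,0,5,5,1,7](2) P2=[0,0,4,6,1,5](2)
Move 8: P1 pit5 -> P1=[1,0,5,5,1,0](3) P2=[1,1,5,7,2,6](2)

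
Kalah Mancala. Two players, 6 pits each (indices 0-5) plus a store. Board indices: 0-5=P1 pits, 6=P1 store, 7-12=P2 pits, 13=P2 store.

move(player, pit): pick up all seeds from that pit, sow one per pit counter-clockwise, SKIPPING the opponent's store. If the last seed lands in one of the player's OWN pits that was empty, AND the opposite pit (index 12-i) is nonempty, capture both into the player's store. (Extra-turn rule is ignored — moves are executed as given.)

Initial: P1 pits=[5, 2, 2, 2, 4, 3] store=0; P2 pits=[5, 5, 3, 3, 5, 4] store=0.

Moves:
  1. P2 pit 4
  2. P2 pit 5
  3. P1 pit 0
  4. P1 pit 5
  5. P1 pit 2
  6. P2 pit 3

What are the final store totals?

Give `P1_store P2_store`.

Answer: 3 3

Derivation:
Move 1: P2 pit4 -> P1=[6,3,3,2,4,3](0) P2=[5,5,3,3,0,5](1)
Move 2: P2 pit5 -> P1=[7,4,4,3,4,3](0) P2=[5,5,3,3,0,0](2)
Move 3: P1 pit0 -> P1=[0,5,5,4,5,4](1) P2=[6,5,3,3,0,0](2)
Move 4: P1 pit5 -> P1=[0,5,5,4,5,0](2) P2=[7,6,4,3,0,0](2)
Move 5: P1 pit2 -> P1=[0,5,0,5,6,1](3) P2=[8,6,4,3,0,0](2)
Move 6: P2 pit3 -> P1=[0,5,0,5,6,1](3) P2=[8,6,4,0,1,1](3)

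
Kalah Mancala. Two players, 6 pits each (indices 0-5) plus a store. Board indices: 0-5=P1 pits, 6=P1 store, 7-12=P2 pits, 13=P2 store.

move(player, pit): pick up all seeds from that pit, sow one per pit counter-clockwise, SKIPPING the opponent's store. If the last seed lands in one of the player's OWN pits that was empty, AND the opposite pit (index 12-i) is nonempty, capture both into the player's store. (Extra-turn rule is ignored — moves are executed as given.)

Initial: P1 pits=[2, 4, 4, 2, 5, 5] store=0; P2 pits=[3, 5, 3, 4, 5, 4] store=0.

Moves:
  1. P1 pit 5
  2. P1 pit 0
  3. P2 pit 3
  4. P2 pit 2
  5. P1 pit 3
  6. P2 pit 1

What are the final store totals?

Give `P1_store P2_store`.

Answer: 6 3

Derivation:
Move 1: P1 pit5 -> P1=[2,4,4,2,5,0](1) P2=[4,6,4,5,5,4](0)
Move 2: P1 pit0 -> P1=[0,5,5,2,5,0](1) P2=[4,6,4,5,5,4](0)
Move 3: P2 pit3 -> P1=[1,6,5,2,5,0](1) P2=[4,6,4,0,6,5](1)
Move 4: P2 pit2 -> P1=[1,6,5,2,5,0](1) P2=[4,6,0,1,7,6](2)
Move 5: P1 pit3 -> P1=[1,6,5,0,6,0](6) P2=[0,6,0,1,7,6](2)
Move 6: P2 pit1 -> P1=[2,6,5,0,6,0](6) P2=[0,0,1,2,8,7](3)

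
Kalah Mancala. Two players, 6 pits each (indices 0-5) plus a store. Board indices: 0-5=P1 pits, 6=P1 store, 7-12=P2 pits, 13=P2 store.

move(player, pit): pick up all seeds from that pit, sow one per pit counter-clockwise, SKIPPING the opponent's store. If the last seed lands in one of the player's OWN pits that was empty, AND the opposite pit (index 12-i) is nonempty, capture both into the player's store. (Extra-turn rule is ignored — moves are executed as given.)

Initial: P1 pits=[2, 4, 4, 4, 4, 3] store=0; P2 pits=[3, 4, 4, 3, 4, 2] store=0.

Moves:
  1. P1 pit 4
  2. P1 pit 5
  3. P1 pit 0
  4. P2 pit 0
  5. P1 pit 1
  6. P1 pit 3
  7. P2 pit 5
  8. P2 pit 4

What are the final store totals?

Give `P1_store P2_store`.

Answer: 4 2

Derivation:
Move 1: P1 pit4 -> P1=[2,4,4,4,0,4](1) P2=[4,5,4,3,4,2](0)
Move 2: P1 pit5 -> P1=[2,4,4,4,0,0](2) P2=[5,6,5,3,4,2](0)
Move 3: P1 pit0 -> P1=[0,5,5,4,0,0](2) P2=[5,6,5,3,4,2](0)
Move 4: P2 pit0 -> P1=[0,5,5,4,0,0](2) P2=[0,7,6,4,5,3](0)
Move 5: P1 pit1 -> P1=[0,0,6,5,1,1](3) P2=[0,7,6,4,5,3](0)
Move 6: P1 pit3 -> P1=[0,0,6,0,2,2](4) P2=[1,8,6,4,5,3](0)
Move 7: P2 pit5 -> P1=[1,1,6,0,2,2](4) P2=[1,8,6,4,5,0](1)
Move 8: P2 pit4 -> P1=[2,2,7,0,2,2](4) P2=[1,8,6,4,0,1](2)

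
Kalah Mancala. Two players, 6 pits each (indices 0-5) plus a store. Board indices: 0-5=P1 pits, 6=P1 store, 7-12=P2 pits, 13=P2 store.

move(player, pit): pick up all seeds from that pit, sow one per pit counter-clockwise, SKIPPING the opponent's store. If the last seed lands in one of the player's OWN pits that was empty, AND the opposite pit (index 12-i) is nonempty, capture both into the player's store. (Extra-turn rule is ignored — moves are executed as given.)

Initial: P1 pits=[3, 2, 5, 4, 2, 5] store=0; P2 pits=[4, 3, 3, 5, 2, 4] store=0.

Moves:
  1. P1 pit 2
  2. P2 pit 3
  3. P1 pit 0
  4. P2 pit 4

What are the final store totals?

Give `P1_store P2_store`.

Move 1: P1 pit2 -> P1=[3,2,0,5,3,6](1) P2=[5,3,3,5,2,4](0)
Move 2: P2 pit3 -> P1=[4,3,0,5,3,6](1) P2=[5,3,3,0,3,5](1)
Move 3: P1 pit0 -> P1=[0,4,1,6,4,6](1) P2=[5,3,3,0,3,5](1)
Move 4: P2 pit4 -> P1=[1,4,1,6,4,6](1) P2=[5,3,3,0,0,6](2)

Answer: 1 2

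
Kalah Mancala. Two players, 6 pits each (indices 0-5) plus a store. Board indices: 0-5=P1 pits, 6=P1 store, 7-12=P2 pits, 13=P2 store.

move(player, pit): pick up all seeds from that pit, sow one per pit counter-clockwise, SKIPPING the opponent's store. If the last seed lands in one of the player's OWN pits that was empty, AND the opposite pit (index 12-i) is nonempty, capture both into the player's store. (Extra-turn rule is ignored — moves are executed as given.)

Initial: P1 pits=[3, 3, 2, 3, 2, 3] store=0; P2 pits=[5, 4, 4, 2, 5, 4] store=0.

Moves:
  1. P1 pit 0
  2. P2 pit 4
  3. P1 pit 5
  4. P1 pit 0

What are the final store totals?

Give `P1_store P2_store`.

Move 1: P1 pit0 -> P1=[0,4,3,4,2,3](0) P2=[5,4,4,2,5,4](0)
Move 2: P2 pit4 -> P1=[1,5,4,4,2,3](0) P2=[5,4,4,2,0,5](1)
Move 3: P1 pit5 -> P1=[1,5,4,4,2,0](1) P2=[6,5,4,2,0,5](1)
Move 4: P1 pit0 -> P1=[0,6,4,4,2,0](1) P2=[6,5,4,2,0,5](1)

Answer: 1 1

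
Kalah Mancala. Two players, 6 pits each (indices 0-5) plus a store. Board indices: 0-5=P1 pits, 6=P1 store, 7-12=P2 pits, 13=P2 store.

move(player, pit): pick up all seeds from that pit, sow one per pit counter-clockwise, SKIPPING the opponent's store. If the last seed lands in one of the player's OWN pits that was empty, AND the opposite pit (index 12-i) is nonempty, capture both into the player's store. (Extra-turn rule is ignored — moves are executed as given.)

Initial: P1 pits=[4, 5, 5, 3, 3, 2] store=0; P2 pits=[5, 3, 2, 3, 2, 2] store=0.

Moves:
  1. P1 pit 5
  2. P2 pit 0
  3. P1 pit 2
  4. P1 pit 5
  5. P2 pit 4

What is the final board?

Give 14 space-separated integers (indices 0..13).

Answer: 5 5 0 4 4 0 3 1 4 3 4 0 4 2

Derivation:
Move 1: P1 pit5 -> P1=[4,5,5,3,3,0](1) P2=[6,3,2,3,2,2](0)
Move 2: P2 pit0 -> P1=[4,5,5,3,3,0](1) P2=[0,4,3,4,3,3](1)
Move 3: P1 pit2 -> P1=[4,5,0,4,4,1](2) P2=[1,4,3,4,3,3](1)
Move 4: P1 pit5 -> P1=[4,5,0,4,4,0](3) P2=[1,4,3,4,3,3](1)
Move 5: P2 pit4 -> P1=[5,5,0,4,4,0](3) P2=[1,4,3,4,0,4](2)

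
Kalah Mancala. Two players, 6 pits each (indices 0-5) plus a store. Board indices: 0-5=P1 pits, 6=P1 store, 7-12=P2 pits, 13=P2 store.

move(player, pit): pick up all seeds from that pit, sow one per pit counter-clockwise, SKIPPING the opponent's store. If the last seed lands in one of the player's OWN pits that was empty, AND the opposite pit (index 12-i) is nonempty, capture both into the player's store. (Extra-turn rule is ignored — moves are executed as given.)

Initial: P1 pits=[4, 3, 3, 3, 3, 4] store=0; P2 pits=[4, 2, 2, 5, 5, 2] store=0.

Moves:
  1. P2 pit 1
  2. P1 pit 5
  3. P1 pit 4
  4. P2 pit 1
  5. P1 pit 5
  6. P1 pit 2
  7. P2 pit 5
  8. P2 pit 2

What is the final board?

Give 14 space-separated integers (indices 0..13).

Move 1: P2 pit1 -> P1=[4,3,3,3,3,4](0) P2=[4,0,3,6,5,2](0)
Move 2: P1 pit5 -> P1=[4,3,3,3,3,0](1) P2=[5,1,4,6,5,2](0)
Move 3: P1 pit4 -> P1=[4,3,3,3,0,1](2) P2=[6,1,4,6,5,2](0)
Move 4: P2 pit1 -> P1=[4,3,3,3,0,1](2) P2=[6,0,5,6,5,2](0)
Move 5: P1 pit5 -> P1=[4,3,3,3,0,0](3) P2=[6,0,5,6,5,2](0)
Move 6: P1 pit2 -> P1=[4,3,0,4,1,0](10) P2=[0,0,5,6,5,2](0)
Move 7: P2 pit5 -> P1=[5,3,0,4,1,0](10) P2=[0,0,5,6,5,0](1)
Move 8: P2 pit2 -> P1=[6,3,0,4,1,0](10) P2=[0,0,0,7,6,1](2)

Answer: 6 3 0 4 1 0 10 0 0 0 7 6 1 2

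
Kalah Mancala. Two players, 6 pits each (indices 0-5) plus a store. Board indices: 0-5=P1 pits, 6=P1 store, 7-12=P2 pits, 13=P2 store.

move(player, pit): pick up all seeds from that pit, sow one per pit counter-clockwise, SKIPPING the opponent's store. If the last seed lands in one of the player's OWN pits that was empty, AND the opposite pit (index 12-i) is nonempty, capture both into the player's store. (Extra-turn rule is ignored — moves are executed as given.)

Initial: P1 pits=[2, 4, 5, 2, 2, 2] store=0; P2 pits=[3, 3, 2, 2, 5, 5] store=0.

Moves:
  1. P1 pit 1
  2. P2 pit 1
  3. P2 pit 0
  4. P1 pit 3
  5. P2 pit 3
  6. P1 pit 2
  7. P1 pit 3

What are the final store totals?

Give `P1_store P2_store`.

Answer: 2 1

Derivation:
Move 1: P1 pit1 -> P1=[2,0,6,3,3,3](0) P2=[3,3,2,2,5,5](0)
Move 2: P2 pit1 -> P1=[2,0,6,3,3,3](0) P2=[3,0,3,3,6,5](0)
Move 3: P2 pit0 -> P1=[2,0,6,3,3,3](0) P2=[0,1,4,4,6,5](0)
Move 4: P1 pit3 -> P1=[2,0,6,0,4,4](1) P2=[0,1,4,4,6,5](0)
Move 5: P2 pit3 -> P1=[3,0,6,0,4,4](1) P2=[0,1,4,0,7,6](1)
Move 6: P1 pit2 -> P1=[3,0,0,1,5,5](2) P2=[1,2,4,0,7,6](1)
Move 7: P1 pit3 -> P1=[3,0,0,0,6,5](2) P2=[1,2,4,0,7,6](1)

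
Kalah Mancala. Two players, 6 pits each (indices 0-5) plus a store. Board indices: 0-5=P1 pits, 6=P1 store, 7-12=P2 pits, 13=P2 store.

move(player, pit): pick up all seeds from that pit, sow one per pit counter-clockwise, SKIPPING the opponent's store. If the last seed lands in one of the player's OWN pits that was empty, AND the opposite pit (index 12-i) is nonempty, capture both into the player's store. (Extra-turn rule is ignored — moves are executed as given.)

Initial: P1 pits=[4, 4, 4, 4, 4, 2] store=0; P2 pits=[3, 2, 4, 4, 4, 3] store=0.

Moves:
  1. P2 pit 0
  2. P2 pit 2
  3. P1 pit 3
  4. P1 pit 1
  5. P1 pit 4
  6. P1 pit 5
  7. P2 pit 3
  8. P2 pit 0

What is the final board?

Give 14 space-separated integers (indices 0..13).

Move 1: P2 pit0 -> P1=[4,4,4,4,4,2](0) P2=[0,3,5,5,4,3](0)
Move 2: P2 pit2 -> P1=[5,4,4,4,4,2](0) P2=[0,3,0,6,5,4](1)
Move 3: P1 pit3 -> P1=[5,4,4,0,5,3](1) P2=[1,3,0,6,5,4](1)
Move 4: P1 pit1 -> P1=[5,0,5,1,6,4](1) P2=[1,3,0,6,5,4](1)
Move 5: P1 pit4 -> P1=[5,0,5,1,0,5](2) P2=[2,4,1,7,5,4](1)
Move 6: P1 pit5 -> P1=[5,0,5,1,0,0](3) P2=[3,5,2,8,5,4](1)
Move 7: P2 pit3 -> P1=[6,1,6,2,1,0](3) P2=[3,5,2,0,6,5](2)
Move 8: P2 pit0 -> P1=[6,1,0,2,1,0](3) P2=[0,6,3,0,6,5](9)

Answer: 6 1 0 2 1 0 3 0 6 3 0 6 5 9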